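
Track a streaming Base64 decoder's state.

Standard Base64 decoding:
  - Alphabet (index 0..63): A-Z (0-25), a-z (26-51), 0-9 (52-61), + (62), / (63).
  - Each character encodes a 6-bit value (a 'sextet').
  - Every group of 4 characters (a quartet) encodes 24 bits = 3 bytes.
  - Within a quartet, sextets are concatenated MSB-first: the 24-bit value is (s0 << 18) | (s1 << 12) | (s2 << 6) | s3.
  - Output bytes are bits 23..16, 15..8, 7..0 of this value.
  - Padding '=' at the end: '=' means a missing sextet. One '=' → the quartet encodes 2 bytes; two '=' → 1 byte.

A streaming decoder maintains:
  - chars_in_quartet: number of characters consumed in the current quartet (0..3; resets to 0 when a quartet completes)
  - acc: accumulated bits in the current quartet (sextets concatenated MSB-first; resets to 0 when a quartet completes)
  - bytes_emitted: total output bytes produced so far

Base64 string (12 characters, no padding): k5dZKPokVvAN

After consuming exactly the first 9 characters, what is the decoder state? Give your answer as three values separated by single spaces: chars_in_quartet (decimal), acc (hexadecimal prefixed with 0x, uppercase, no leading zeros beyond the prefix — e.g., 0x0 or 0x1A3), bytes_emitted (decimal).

After char 0 ('k'=36): chars_in_quartet=1 acc=0x24 bytes_emitted=0
After char 1 ('5'=57): chars_in_quartet=2 acc=0x939 bytes_emitted=0
After char 2 ('d'=29): chars_in_quartet=3 acc=0x24E5D bytes_emitted=0
After char 3 ('Z'=25): chars_in_quartet=4 acc=0x939759 -> emit 93 97 59, reset; bytes_emitted=3
After char 4 ('K'=10): chars_in_quartet=1 acc=0xA bytes_emitted=3
After char 5 ('P'=15): chars_in_quartet=2 acc=0x28F bytes_emitted=3
After char 6 ('o'=40): chars_in_quartet=3 acc=0xA3E8 bytes_emitted=3
After char 7 ('k'=36): chars_in_quartet=4 acc=0x28FA24 -> emit 28 FA 24, reset; bytes_emitted=6
After char 8 ('V'=21): chars_in_quartet=1 acc=0x15 bytes_emitted=6

Answer: 1 0x15 6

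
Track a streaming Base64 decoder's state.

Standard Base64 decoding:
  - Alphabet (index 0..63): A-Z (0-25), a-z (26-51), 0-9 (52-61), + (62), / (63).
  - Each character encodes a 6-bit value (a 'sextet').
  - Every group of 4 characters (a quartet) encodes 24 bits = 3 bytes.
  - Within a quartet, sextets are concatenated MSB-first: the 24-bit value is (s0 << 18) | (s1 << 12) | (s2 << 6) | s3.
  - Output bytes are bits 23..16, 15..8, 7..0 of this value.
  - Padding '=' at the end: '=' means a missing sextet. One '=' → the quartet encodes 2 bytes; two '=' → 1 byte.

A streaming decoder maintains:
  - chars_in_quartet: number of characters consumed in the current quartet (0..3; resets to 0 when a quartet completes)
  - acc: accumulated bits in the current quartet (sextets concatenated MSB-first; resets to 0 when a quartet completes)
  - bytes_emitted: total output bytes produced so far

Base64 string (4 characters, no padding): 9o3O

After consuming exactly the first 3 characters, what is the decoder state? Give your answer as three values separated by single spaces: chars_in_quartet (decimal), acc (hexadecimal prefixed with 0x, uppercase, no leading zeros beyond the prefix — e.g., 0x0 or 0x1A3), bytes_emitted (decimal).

Answer: 3 0x3DA37 0

Derivation:
After char 0 ('9'=61): chars_in_quartet=1 acc=0x3D bytes_emitted=0
After char 1 ('o'=40): chars_in_quartet=2 acc=0xF68 bytes_emitted=0
After char 2 ('3'=55): chars_in_quartet=3 acc=0x3DA37 bytes_emitted=0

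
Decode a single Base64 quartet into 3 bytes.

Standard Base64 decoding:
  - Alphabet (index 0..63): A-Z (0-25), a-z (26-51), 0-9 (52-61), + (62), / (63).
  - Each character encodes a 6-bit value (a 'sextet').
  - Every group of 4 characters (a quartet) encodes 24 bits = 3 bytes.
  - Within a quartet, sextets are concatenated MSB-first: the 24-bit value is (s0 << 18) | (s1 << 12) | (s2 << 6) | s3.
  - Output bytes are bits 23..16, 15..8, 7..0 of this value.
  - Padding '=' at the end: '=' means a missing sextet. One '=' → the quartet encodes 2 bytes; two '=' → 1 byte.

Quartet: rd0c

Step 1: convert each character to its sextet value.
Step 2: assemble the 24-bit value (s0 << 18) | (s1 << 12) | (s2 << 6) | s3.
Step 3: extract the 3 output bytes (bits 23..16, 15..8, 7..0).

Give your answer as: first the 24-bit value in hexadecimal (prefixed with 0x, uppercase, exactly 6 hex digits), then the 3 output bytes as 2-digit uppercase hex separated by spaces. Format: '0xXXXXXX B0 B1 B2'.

Sextets: r=43, d=29, 0=52, c=28
24-bit: (43<<18) | (29<<12) | (52<<6) | 28
      = 0xAC0000 | 0x01D000 | 0x000D00 | 0x00001C
      = 0xADDD1C
Bytes: (v>>16)&0xFF=AD, (v>>8)&0xFF=DD, v&0xFF=1C

Answer: 0xADDD1C AD DD 1C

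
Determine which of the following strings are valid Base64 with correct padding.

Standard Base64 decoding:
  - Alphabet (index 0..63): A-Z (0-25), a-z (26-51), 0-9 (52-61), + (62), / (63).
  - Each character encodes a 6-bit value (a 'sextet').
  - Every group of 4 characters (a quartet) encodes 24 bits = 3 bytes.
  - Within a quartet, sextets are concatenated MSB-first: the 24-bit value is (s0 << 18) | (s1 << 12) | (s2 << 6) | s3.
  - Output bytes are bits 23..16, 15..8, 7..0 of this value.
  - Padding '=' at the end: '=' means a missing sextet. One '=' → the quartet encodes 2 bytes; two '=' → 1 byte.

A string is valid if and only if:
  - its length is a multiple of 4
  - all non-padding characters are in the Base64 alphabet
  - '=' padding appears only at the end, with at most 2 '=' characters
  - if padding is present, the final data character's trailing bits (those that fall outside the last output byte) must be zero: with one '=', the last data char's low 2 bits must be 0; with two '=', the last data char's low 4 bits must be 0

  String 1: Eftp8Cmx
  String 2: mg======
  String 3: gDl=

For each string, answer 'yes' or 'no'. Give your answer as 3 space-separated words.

Answer: yes no no

Derivation:
String 1: 'Eftp8Cmx' → valid
String 2: 'mg======' → invalid (6 pad chars (max 2))
String 3: 'gDl=' → invalid (bad trailing bits)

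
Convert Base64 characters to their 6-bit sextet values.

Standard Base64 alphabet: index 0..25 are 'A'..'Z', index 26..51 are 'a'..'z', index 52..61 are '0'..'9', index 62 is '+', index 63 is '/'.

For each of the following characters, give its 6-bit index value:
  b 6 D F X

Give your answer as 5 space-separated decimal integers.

'b': a..z range, 26 + ord('b') − ord('a') = 27
'6': 0..9 range, 52 + ord('6') − ord('0') = 58
'D': A..Z range, ord('D') − ord('A') = 3
'F': A..Z range, ord('F') − ord('A') = 5
'X': A..Z range, ord('X') − ord('A') = 23

Answer: 27 58 3 5 23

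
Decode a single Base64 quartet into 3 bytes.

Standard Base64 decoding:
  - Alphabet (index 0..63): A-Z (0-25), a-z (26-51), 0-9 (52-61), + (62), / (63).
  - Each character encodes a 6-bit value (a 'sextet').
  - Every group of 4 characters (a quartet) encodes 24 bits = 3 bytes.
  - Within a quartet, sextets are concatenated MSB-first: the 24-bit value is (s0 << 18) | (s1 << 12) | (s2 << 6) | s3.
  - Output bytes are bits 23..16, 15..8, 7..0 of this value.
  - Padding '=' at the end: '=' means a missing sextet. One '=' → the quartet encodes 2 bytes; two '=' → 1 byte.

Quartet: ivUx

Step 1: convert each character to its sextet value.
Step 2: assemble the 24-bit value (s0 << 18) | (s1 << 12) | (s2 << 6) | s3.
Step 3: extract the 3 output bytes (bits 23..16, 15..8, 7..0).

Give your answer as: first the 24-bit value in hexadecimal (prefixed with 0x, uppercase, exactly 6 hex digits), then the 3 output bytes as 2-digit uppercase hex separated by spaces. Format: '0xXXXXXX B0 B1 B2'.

Sextets: i=34, v=47, U=20, x=49
24-bit: (34<<18) | (47<<12) | (20<<6) | 49
      = 0x880000 | 0x02F000 | 0x000500 | 0x000031
      = 0x8AF531
Bytes: (v>>16)&0xFF=8A, (v>>8)&0xFF=F5, v&0xFF=31

Answer: 0x8AF531 8A F5 31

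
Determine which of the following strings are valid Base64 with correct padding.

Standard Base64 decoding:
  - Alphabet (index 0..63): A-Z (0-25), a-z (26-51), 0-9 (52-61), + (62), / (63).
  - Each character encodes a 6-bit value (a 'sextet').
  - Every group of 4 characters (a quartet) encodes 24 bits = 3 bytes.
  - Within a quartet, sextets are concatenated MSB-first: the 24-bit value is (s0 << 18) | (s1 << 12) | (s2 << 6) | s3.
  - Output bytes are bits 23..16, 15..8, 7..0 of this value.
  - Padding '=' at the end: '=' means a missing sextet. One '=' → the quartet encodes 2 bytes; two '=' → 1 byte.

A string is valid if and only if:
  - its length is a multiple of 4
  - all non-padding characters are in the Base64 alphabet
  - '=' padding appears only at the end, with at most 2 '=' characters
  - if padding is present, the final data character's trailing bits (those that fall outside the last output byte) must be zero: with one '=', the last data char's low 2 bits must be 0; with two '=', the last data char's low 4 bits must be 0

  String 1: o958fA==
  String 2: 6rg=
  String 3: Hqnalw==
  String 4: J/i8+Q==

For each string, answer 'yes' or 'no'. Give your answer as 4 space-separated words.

String 1: 'o958fA==' → valid
String 2: '6rg=' → valid
String 3: 'Hqnalw==' → valid
String 4: 'J/i8+Q==' → valid

Answer: yes yes yes yes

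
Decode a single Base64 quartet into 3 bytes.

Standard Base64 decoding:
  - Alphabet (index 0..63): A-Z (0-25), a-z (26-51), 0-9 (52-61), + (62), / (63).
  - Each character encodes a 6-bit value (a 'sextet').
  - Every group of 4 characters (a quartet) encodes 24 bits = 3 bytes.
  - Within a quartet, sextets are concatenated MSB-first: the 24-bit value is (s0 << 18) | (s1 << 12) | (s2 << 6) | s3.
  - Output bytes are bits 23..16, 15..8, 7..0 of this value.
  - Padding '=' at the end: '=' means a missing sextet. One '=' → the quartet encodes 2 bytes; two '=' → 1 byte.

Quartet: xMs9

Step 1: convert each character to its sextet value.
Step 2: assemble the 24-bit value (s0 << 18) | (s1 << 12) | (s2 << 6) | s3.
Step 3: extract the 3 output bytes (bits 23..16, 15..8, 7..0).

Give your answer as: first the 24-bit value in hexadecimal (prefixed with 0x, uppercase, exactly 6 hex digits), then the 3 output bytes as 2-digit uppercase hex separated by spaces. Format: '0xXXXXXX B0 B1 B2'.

Answer: 0xC4CB3D C4 CB 3D

Derivation:
Sextets: x=49, M=12, s=44, 9=61
24-bit: (49<<18) | (12<<12) | (44<<6) | 61
      = 0xC40000 | 0x00C000 | 0x000B00 | 0x00003D
      = 0xC4CB3D
Bytes: (v>>16)&0xFF=C4, (v>>8)&0xFF=CB, v&0xFF=3D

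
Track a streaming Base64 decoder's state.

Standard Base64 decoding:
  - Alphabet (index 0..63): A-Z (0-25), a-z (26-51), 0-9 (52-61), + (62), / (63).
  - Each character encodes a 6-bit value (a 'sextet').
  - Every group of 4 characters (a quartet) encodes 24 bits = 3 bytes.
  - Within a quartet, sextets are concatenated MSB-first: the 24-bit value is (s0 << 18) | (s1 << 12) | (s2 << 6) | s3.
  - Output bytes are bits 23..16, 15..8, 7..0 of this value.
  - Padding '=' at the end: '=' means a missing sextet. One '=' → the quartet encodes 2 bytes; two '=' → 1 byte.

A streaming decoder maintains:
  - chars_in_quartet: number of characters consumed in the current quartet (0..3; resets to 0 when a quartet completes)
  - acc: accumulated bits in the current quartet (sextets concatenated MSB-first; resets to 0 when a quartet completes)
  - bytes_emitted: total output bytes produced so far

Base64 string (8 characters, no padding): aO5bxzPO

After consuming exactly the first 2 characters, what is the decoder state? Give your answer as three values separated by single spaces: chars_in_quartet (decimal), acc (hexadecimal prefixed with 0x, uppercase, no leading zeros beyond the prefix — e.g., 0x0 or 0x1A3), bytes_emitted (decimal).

Answer: 2 0x68E 0

Derivation:
After char 0 ('a'=26): chars_in_quartet=1 acc=0x1A bytes_emitted=0
After char 1 ('O'=14): chars_in_quartet=2 acc=0x68E bytes_emitted=0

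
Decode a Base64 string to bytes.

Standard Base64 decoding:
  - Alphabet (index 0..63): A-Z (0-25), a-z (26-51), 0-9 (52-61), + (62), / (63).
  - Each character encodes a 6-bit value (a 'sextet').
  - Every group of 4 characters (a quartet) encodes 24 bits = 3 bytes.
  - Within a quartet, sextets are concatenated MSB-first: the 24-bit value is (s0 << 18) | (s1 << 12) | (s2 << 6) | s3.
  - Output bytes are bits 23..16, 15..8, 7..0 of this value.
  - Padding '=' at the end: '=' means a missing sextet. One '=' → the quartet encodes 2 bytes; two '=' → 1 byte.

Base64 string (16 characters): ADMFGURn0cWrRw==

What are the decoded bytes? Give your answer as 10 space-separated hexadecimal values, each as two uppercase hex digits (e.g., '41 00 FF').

After char 0 ('A'=0): chars_in_quartet=1 acc=0x0 bytes_emitted=0
After char 1 ('D'=3): chars_in_quartet=2 acc=0x3 bytes_emitted=0
After char 2 ('M'=12): chars_in_quartet=3 acc=0xCC bytes_emitted=0
After char 3 ('F'=5): chars_in_quartet=4 acc=0x3305 -> emit 00 33 05, reset; bytes_emitted=3
After char 4 ('G'=6): chars_in_quartet=1 acc=0x6 bytes_emitted=3
After char 5 ('U'=20): chars_in_quartet=2 acc=0x194 bytes_emitted=3
After char 6 ('R'=17): chars_in_quartet=3 acc=0x6511 bytes_emitted=3
After char 7 ('n'=39): chars_in_quartet=4 acc=0x194467 -> emit 19 44 67, reset; bytes_emitted=6
After char 8 ('0'=52): chars_in_quartet=1 acc=0x34 bytes_emitted=6
After char 9 ('c'=28): chars_in_quartet=2 acc=0xD1C bytes_emitted=6
After char 10 ('W'=22): chars_in_quartet=3 acc=0x34716 bytes_emitted=6
After char 11 ('r'=43): chars_in_quartet=4 acc=0xD1C5AB -> emit D1 C5 AB, reset; bytes_emitted=9
After char 12 ('R'=17): chars_in_quartet=1 acc=0x11 bytes_emitted=9
After char 13 ('w'=48): chars_in_quartet=2 acc=0x470 bytes_emitted=9
Padding '==': partial quartet acc=0x470 -> emit 47; bytes_emitted=10

Answer: 00 33 05 19 44 67 D1 C5 AB 47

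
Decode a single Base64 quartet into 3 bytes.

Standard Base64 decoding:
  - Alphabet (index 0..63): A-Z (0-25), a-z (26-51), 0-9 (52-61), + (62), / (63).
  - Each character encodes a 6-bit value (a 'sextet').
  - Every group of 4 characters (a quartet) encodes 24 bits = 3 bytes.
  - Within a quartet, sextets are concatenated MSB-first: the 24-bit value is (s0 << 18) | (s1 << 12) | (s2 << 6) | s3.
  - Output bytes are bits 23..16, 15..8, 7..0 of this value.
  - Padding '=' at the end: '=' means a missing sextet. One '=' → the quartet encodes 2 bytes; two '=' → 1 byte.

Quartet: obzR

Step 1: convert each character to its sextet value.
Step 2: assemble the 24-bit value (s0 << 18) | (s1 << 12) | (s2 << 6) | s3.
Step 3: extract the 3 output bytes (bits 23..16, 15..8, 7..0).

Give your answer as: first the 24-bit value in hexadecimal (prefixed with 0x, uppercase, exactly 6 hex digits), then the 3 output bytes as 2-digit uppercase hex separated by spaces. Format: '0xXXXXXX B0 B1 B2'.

Answer: 0xA1BCD1 A1 BC D1

Derivation:
Sextets: o=40, b=27, z=51, R=17
24-bit: (40<<18) | (27<<12) | (51<<6) | 17
      = 0xA00000 | 0x01B000 | 0x000CC0 | 0x000011
      = 0xA1BCD1
Bytes: (v>>16)&0xFF=A1, (v>>8)&0xFF=BC, v&0xFF=D1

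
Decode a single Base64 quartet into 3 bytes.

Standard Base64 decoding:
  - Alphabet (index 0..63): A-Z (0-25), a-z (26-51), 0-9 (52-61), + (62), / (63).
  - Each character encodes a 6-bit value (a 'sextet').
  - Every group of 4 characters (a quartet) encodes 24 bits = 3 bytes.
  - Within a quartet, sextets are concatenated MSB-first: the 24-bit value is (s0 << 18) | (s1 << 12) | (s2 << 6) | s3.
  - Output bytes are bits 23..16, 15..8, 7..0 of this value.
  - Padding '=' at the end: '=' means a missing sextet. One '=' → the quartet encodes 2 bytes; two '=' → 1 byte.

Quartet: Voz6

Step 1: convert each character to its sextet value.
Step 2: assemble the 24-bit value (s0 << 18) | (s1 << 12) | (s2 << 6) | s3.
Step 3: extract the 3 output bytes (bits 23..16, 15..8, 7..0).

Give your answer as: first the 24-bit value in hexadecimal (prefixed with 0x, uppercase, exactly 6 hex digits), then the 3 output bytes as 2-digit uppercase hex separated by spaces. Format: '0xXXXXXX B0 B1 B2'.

Answer: 0x568CFA 56 8C FA

Derivation:
Sextets: V=21, o=40, z=51, 6=58
24-bit: (21<<18) | (40<<12) | (51<<6) | 58
      = 0x540000 | 0x028000 | 0x000CC0 | 0x00003A
      = 0x568CFA
Bytes: (v>>16)&0xFF=56, (v>>8)&0xFF=8C, v&0xFF=FA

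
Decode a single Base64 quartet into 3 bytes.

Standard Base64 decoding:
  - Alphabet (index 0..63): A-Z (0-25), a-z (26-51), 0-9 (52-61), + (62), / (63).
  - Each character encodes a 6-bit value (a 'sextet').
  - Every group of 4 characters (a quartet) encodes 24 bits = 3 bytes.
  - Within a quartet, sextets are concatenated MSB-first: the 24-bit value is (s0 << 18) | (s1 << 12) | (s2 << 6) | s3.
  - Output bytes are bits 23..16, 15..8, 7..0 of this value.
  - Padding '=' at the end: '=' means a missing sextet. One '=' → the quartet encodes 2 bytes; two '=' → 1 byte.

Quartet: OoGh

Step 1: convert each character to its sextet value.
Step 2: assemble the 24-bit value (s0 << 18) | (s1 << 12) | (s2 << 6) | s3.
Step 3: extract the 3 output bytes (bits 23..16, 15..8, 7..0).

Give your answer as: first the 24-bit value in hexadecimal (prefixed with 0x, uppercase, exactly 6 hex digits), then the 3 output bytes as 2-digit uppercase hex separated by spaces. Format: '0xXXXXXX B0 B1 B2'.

Sextets: O=14, o=40, G=6, h=33
24-bit: (14<<18) | (40<<12) | (6<<6) | 33
      = 0x380000 | 0x028000 | 0x000180 | 0x000021
      = 0x3A81A1
Bytes: (v>>16)&0xFF=3A, (v>>8)&0xFF=81, v&0xFF=A1

Answer: 0x3A81A1 3A 81 A1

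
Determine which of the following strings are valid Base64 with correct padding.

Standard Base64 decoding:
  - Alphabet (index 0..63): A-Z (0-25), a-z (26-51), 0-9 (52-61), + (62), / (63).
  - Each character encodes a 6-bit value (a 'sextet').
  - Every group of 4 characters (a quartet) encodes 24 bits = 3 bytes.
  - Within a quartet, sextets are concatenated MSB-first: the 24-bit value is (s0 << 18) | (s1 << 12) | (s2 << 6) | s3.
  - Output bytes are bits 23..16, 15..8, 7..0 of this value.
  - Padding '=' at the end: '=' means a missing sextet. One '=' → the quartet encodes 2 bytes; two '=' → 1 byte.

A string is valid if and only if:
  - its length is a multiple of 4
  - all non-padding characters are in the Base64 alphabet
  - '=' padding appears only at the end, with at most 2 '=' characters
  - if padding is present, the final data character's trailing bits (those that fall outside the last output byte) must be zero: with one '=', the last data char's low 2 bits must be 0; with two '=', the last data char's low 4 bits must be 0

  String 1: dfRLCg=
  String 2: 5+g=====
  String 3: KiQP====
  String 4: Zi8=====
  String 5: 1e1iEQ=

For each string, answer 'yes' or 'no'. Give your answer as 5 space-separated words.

String 1: 'dfRLCg=' → invalid (len=7 not mult of 4)
String 2: '5+g=====' → invalid (5 pad chars (max 2))
String 3: 'KiQP====' → invalid (4 pad chars (max 2))
String 4: 'Zi8=====' → invalid (5 pad chars (max 2))
String 5: '1e1iEQ=' → invalid (len=7 not mult of 4)

Answer: no no no no no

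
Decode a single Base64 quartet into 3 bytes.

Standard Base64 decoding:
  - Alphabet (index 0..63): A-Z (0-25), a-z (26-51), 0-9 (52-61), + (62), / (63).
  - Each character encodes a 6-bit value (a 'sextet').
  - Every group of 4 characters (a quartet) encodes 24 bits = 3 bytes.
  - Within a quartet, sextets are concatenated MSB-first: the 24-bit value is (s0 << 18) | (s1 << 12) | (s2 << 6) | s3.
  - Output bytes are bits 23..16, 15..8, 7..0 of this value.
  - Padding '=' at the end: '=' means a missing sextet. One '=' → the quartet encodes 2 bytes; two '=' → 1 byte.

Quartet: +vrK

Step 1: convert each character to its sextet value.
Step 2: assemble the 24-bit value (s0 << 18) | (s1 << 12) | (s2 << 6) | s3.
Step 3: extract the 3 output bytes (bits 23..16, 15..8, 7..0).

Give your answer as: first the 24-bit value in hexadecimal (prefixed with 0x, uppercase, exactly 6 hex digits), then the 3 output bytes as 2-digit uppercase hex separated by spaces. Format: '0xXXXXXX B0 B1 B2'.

Sextets: +=62, v=47, r=43, K=10
24-bit: (62<<18) | (47<<12) | (43<<6) | 10
      = 0xF80000 | 0x02F000 | 0x000AC0 | 0x00000A
      = 0xFAFACA
Bytes: (v>>16)&0xFF=FA, (v>>8)&0xFF=FA, v&0xFF=CA

Answer: 0xFAFACA FA FA CA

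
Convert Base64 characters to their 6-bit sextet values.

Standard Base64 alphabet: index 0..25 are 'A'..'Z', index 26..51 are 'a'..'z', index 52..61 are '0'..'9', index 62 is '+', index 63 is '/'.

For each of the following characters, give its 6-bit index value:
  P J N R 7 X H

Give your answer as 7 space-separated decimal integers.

'P': A..Z range, ord('P') − ord('A') = 15
'J': A..Z range, ord('J') − ord('A') = 9
'N': A..Z range, ord('N') − ord('A') = 13
'R': A..Z range, ord('R') − ord('A') = 17
'7': 0..9 range, 52 + ord('7') − ord('0') = 59
'X': A..Z range, ord('X') − ord('A') = 23
'H': A..Z range, ord('H') − ord('A') = 7

Answer: 15 9 13 17 59 23 7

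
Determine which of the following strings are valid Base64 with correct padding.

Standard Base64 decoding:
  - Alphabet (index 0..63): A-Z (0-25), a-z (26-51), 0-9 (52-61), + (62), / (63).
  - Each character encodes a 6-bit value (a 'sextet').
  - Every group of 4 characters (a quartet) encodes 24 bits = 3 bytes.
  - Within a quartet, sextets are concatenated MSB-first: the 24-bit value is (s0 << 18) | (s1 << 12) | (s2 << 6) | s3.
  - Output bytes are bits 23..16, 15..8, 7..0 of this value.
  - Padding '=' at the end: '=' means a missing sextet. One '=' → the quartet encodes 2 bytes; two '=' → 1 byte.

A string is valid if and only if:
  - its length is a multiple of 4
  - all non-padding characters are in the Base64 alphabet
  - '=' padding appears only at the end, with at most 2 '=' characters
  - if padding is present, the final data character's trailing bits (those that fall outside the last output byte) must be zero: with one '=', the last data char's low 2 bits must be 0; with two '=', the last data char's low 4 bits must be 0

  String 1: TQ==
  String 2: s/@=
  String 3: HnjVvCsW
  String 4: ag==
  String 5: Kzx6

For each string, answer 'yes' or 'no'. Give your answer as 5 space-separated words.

Answer: yes no yes yes yes

Derivation:
String 1: 'TQ==' → valid
String 2: 's/@=' → invalid (bad char(s): ['@'])
String 3: 'HnjVvCsW' → valid
String 4: 'ag==' → valid
String 5: 'Kzx6' → valid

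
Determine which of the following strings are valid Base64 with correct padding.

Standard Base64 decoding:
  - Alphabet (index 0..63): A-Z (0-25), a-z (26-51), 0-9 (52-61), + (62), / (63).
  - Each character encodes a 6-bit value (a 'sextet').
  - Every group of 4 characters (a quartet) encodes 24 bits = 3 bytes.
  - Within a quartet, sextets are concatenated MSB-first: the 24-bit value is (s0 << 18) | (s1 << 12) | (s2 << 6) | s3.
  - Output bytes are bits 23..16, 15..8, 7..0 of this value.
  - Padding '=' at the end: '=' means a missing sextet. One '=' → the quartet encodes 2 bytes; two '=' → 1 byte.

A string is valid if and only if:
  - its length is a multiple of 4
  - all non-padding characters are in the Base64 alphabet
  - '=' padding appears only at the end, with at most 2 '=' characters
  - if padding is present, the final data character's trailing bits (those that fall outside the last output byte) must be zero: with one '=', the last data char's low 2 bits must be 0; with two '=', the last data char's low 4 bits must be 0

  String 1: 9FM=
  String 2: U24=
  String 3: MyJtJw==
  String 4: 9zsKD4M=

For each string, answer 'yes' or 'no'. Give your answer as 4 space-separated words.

Answer: yes yes yes yes

Derivation:
String 1: '9FM=' → valid
String 2: 'U24=' → valid
String 3: 'MyJtJw==' → valid
String 4: '9zsKD4M=' → valid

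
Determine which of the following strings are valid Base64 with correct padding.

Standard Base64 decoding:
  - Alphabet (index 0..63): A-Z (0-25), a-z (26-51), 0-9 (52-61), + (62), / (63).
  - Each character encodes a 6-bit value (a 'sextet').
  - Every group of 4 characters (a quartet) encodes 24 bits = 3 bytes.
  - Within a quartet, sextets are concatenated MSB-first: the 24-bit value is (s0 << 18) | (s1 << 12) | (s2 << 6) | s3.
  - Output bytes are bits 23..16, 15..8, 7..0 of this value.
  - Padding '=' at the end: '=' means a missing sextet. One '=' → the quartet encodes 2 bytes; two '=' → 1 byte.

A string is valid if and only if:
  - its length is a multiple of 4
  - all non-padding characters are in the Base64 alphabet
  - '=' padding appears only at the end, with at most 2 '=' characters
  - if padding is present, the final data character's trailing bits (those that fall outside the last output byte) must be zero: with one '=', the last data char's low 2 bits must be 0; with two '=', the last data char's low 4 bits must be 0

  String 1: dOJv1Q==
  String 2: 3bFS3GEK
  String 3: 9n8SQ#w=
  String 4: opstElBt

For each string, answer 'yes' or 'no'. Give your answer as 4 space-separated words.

Answer: yes yes no yes

Derivation:
String 1: 'dOJv1Q==' → valid
String 2: '3bFS3GEK' → valid
String 3: '9n8SQ#w=' → invalid (bad char(s): ['#'])
String 4: 'opstElBt' → valid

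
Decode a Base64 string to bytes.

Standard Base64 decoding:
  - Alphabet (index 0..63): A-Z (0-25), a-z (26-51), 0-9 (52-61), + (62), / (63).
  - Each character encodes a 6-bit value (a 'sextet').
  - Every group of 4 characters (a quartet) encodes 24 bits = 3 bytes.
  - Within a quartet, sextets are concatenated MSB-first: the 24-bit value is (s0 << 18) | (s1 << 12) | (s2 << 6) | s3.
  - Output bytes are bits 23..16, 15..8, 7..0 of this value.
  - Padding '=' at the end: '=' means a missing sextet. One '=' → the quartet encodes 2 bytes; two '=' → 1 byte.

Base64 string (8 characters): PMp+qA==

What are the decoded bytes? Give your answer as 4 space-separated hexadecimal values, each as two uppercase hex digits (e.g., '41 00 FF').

Answer: 3C CA 7E A8

Derivation:
After char 0 ('P'=15): chars_in_quartet=1 acc=0xF bytes_emitted=0
After char 1 ('M'=12): chars_in_quartet=2 acc=0x3CC bytes_emitted=0
After char 2 ('p'=41): chars_in_quartet=3 acc=0xF329 bytes_emitted=0
After char 3 ('+'=62): chars_in_quartet=4 acc=0x3CCA7E -> emit 3C CA 7E, reset; bytes_emitted=3
After char 4 ('q'=42): chars_in_quartet=1 acc=0x2A bytes_emitted=3
After char 5 ('A'=0): chars_in_quartet=2 acc=0xA80 bytes_emitted=3
Padding '==': partial quartet acc=0xA80 -> emit A8; bytes_emitted=4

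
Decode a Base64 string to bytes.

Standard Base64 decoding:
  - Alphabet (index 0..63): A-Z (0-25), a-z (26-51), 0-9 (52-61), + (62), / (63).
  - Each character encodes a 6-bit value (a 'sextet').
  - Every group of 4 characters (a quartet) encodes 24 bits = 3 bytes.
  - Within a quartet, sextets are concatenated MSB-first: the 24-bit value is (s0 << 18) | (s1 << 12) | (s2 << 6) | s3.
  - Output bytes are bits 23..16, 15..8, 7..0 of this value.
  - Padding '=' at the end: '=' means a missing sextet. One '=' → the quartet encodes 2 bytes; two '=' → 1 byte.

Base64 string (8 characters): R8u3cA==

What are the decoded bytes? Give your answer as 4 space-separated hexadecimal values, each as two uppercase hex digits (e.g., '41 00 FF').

After char 0 ('R'=17): chars_in_quartet=1 acc=0x11 bytes_emitted=0
After char 1 ('8'=60): chars_in_quartet=2 acc=0x47C bytes_emitted=0
After char 2 ('u'=46): chars_in_quartet=3 acc=0x11F2E bytes_emitted=0
After char 3 ('3'=55): chars_in_quartet=4 acc=0x47CBB7 -> emit 47 CB B7, reset; bytes_emitted=3
After char 4 ('c'=28): chars_in_quartet=1 acc=0x1C bytes_emitted=3
After char 5 ('A'=0): chars_in_quartet=2 acc=0x700 bytes_emitted=3
Padding '==': partial quartet acc=0x700 -> emit 70; bytes_emitted=4

Answer: 47 CB B7 70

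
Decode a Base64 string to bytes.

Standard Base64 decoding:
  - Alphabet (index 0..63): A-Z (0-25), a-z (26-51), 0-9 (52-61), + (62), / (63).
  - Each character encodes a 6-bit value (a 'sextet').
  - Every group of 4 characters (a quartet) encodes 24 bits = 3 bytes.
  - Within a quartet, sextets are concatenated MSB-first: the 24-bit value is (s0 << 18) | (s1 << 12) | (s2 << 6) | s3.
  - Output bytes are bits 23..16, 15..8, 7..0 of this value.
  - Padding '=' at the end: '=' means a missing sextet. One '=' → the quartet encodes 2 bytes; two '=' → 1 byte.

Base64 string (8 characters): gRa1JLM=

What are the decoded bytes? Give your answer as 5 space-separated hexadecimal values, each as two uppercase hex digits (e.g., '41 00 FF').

After char 0 ('g'=32): chars_in_quartet=1 acc=0x20 bytes_emitted=0
After char 1 ('R'=17): chars_in_quartet=2 acc=0x811 bytes_emitted=0
After char 2 ('a'=26): chars_in_quartet=3 acc=0x2045A bytes_emitted=0
After char 3 ('1'=53): chars_in_quartet=4 acc=0x8116B5 -> emit 81 16 B5, reset; bytes_emitted=3
After char 4 ('J'=9): chars_in_quartet=1 acc=0x9 bytes_emitted=3
After char 5 ('L'=11): chars_in_quartet=2 acc=0x24B bytes_emitted=3
After char 6 ('M'=12): chars_in_quartet=3 acc=0x92CC bytes_emitted=3
Padding '=': partial quartet acc=0x92CC -> emit 24 B3; bytes_emitted=5

Answer: 81 16 B5 24 B3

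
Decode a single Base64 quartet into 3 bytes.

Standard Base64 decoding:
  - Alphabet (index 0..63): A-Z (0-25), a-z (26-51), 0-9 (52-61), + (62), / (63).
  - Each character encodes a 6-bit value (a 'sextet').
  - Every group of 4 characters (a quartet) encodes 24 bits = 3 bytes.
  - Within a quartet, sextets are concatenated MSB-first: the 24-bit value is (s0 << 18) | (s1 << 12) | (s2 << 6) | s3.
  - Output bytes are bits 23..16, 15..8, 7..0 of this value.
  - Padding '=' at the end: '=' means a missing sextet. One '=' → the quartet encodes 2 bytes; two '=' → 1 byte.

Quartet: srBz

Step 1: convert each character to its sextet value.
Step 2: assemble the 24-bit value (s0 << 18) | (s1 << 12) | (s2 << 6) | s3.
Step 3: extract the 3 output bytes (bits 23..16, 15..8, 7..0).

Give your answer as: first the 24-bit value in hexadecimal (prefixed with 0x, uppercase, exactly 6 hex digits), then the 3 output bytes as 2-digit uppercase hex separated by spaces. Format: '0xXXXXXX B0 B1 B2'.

Sextets: s=44, r=43, B=1, z=51
24-bit: (44<<18) | (43<<12) | (1<<6) | 51
      = 0xB00000 | 0x02B000 | 0x000040 | 0x000033
      = 0xB2B073
Bytes: (v>>16)&0xFF=B2, (v>>8)&0xFF=B0, v&0xFF=73

Answer: 0xB2B073 B2 B0 73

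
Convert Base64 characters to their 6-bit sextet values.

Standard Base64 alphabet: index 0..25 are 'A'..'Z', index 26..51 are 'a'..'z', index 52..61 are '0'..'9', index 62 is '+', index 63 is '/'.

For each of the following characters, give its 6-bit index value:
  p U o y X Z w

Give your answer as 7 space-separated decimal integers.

Answer: 41 20 40 50 23 25 48

Derivation:
'p': a..z range, 26 + ord('p') − ord('a') = 41
'U': A..Z range, ord('U') − ord('A') = 20
'o': a..z range, 26 + ord('o') − ord('a') = 40
'y': a..z range, 26 + ord('y') − ord('a') = 50
'X': A..Z range, ord('X') − ord('A') = 23
'Z': A..Z range, ord('Z') − ord('A') = 25
'w': a..z range, 26 + ord('w') − ord('a') = 48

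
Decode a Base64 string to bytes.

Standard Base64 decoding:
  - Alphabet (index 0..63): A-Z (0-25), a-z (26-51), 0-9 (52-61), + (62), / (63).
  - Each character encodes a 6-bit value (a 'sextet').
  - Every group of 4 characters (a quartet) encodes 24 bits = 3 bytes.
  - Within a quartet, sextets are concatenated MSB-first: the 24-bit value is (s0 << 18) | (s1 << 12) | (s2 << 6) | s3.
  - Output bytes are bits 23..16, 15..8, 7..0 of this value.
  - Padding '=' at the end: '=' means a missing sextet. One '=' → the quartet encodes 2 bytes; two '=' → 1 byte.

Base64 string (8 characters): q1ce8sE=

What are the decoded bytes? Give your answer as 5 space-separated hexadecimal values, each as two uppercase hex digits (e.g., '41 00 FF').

After char 0 ('q'=42): chars_in_quartet=1 acc=0x2A bytes_emitted=0
After char 1 ('1'=53): chars_in_quartet=2 acc=0xAB5 bytes_emitted=0
After char 2 ('c'=28): chars_in_quartet=3 acc=0x2AD5C bytes_emitted=0
After char 3 ('e'=30): chars_in_quartet=4 acc=0xAB571E -> emit AB 57 1E, reset; bytes_emitted=3
After char 4 ('8'=60): chars_in_quartet=1 acc=0x3C bytes_emitted=3
After char 5 ('s'=44): chars_in_quartet=2 acc=0xF2C bytes_emitted=3
After char 6 ('E'=4): chars_in_quartet=3 acc=0x3CB04 bytes_emitted=3
Padding '=': partial quartet acc=0x3CB04 -> emit F2 C1; bytes_emitted=5

Answer: AB 57 1E F2 C1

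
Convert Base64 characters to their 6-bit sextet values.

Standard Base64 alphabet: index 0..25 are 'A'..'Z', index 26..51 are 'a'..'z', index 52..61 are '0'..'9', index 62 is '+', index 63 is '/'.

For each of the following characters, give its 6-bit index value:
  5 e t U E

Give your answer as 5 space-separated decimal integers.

'5': 0..9 range, 52 + ord('5') − ord('0') = 57
'e': a..z range, 26 + ord('e') − ord('a') = 30
't': a..z range, 26 + ord('t') − ord('a') = 45
'U': A..Z range, ord('U') − ord('A') = 20
'E': A..Z range, ord('E') − ord('A') = 4

Answer: 57 30 45 20 4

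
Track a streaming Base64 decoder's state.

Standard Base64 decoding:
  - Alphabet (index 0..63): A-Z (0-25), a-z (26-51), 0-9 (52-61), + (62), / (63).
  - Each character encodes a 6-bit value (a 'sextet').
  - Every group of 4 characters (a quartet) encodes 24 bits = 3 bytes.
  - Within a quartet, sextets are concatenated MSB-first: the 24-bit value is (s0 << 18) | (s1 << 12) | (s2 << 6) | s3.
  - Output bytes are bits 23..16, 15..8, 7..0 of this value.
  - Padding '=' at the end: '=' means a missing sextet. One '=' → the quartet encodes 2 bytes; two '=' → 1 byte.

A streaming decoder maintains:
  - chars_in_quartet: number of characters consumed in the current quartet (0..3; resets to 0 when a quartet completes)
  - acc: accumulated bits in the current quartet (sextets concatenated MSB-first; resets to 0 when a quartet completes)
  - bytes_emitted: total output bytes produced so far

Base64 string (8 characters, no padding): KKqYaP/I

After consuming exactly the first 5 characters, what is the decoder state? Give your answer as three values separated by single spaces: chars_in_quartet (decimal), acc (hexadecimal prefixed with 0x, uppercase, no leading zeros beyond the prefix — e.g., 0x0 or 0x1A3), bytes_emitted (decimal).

After char 0 ('K'=10): chars_in_quartet=1 acc=0xA bytes_emitted=0
After char 1 ('K'=10): chars_in_quartet=2 acc=0x28A bytes_emitted=0
After char 2 ('q'=42): chars_in_quartet=3 acc=0xA2AA bytes_emitted=0
After char 3 ('Y'=24): chars_in_quartet=4 acc=0x28AA98 -> emit 28 AA 98, reset; bytes_emitted=3
After char 4 ('a'=26): chars_in_quartet=1 acc=0x1A bytes_emitted=3

Answer: 1 0x1A 3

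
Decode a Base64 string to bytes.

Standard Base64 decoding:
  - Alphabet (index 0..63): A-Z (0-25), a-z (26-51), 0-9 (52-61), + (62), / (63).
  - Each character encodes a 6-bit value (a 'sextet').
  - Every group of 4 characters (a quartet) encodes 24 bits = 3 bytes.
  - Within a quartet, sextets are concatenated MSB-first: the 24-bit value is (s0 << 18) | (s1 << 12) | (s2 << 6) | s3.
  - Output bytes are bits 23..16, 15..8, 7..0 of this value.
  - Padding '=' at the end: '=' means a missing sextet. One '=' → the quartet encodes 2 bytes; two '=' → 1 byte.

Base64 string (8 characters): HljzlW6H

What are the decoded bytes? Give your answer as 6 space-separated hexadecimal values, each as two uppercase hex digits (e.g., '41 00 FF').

Answer: 1E 58 F3 95 6E 87

Derivation:
After char 0 ('H'=7): chars_in_quartet=1 acc=0x7 bytes_emitted=0
After char 1 ('l'=37): chars_in_quartet=2 acc=0x1E5 bytes_emitted=0
After char 2 ('j'=35): chars_in_quartet=3 acc=0x7963 bytes_emitted=0
After char 3 ('z'=51): chars_in_quartet=4 acc=0x1E58F3 -> emit 1E 58 F3, reset; bytes_emitted=3
After char 4 ('l'=37): chars_in_quartet=1 acc=0x25 bytes_emitted=3
After char 5 ('W'=22): chars_in_quartet=2 acc=0x956 bytes_emitted=3
After char 6 ('6'=58): chars_in_quartet=3 acc=0x255BA bytes_emitted=3
After char 7 ('H'=7): chars_in_quartet=4 acc=0x956E87 -> emit 95 6E 87, reset; bytes_emitted=6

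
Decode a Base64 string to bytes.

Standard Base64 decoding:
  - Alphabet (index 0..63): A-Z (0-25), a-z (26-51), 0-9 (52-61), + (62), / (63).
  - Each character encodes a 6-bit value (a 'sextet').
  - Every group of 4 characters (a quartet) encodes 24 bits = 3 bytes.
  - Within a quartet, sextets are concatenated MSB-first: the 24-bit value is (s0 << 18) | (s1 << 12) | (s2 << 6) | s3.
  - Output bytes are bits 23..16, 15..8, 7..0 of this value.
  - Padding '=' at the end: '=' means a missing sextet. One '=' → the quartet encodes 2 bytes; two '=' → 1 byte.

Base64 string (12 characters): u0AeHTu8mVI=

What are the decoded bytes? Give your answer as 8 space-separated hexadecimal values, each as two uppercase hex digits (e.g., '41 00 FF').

Answer: BB 40 1E 1D 3B BC 99 52

Derivation:
After char 0 ('u'=46): chars_in_quartet=1 acc=0x2E bytes_emitted=0
After char 1 ('0'=52): chars_in_quartet=2 acc=0xBB4 bytes_emitted=0
After char 2 ('A'=0): chars_in_quartet=3 acc=0x2ED00 bytes_emitted=0
After char 3 ('e'=30): chars_in_quartet=4 acc=0xBB401E -> emit BB 40 1E, reset; bytes_emitted=3
After char 4 ('H'=7): chars_in_quartet=1 acc=0x7 bytes_emitted=3
After char 5 ('T'=19): chars_in_quartet=2 acc=0x1D3 bytes_emitted=3
After char 6 ('u'=46): chars_in_quartet=3 acc=0x74EE bytes_emitted=3
After char 7 ('8'=60): chars_in_quartet=4 acc=0x1D3BBC -> emit 1D 3B BC, reset; bytes_emitted=6
After char 8 ('m'=38): chars_in_quartet=1 acc=0x26 bytes_emitted=6
After char 9 ('V'=21): chars_in_quartet=2 acc=0x995 bytes_emitted=6
After char 10 ('I'=8): chars_in_quartet=3 acc=0x26548 bytes_emitted=6
Padding '=': partial quartet acc=0x26548 -> emit 99 52; bytes_emitted=8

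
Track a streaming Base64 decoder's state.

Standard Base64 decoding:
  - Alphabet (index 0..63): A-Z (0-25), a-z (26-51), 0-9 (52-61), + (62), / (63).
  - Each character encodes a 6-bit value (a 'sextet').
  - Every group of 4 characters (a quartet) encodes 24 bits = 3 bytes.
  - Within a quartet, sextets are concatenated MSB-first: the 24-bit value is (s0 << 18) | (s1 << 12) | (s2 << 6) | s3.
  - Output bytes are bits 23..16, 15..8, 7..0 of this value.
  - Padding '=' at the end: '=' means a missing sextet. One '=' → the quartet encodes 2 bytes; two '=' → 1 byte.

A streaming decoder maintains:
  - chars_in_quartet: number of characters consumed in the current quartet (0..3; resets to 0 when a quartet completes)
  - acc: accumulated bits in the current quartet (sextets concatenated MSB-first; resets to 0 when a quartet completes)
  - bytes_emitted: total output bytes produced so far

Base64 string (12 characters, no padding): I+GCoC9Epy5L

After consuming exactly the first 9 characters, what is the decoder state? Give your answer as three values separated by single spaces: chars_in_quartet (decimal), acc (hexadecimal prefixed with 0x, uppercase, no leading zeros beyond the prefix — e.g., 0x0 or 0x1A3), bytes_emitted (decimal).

Answer: 1 0x29 6

Derivation:
After char 0 ('I'=8): chars_in_quartet=1 acc=0x8 bytes_emitted=0
After char 1 ('+'=62): chars_in_quartet=2 acc=0x23E bytes_emitted=0
After char 2 ('G'=6): chars_in_quartet=3 acc=0x8F86 bytes_emitted=0
After char 3 ('C'=2): chars_in_quartet=4 acc=0x23E182 -> emit 23 E1 82, reset; bytes_emitted=3
After char 4 ('o'=40): chars_in_quartet=1 acc=0x28 bytes_emitted=3
After char 5 ('C'=2): chars_in_quartet=2 acc=0xA02 bytes_emitted=3
After char 6 ('9'=61): chars_in_quartet=3 acc=0x280BD bytes_emitted=3
After char 7 ('E'=4): chars_in_quartet=4 acc=0xA02F44 -> emit A0 2F 44, reset; bytes_emitted=6
After char 8 ('p'=41): chars_in_quartet=1 acc=0x29 bytes_emitted=6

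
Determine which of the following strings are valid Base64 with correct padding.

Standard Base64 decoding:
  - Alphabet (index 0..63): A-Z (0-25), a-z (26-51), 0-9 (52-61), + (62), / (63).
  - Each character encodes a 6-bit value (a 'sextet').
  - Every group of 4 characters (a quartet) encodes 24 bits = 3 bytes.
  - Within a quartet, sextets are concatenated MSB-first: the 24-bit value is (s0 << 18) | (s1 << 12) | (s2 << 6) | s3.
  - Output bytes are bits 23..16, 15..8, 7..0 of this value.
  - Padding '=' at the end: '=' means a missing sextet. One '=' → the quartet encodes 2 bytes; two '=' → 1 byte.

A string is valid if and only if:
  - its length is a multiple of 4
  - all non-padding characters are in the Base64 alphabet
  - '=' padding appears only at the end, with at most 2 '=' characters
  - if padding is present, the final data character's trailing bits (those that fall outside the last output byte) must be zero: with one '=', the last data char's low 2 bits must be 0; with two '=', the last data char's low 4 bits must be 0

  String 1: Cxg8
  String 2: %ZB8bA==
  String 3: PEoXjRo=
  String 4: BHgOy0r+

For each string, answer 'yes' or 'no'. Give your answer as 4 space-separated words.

String 1: 'Cxg8' → valid
String 2: '%ZB8bA==' → invalid (bad char(s): ['%'])
String 3: 'PEoXjRo=' → valid
String 4: 'BHgOy0r+' → valid

Answer: yes no yes yes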